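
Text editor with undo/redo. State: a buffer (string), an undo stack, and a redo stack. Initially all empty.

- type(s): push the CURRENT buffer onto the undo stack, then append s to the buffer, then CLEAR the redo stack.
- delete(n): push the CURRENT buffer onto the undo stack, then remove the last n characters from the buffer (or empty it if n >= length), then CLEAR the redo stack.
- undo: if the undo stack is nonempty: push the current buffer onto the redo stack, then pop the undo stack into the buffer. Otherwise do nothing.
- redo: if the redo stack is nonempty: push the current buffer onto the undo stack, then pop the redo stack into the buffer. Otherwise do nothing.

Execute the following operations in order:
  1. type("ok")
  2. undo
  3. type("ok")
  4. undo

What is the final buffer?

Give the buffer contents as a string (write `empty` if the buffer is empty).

Answer: empty

Derivation:
After op 1 (type): buf='ok' undo_depth=1 redo_depth=0
After op 2 (undo): buf='(empty)' undo_depth=0 redo_depth=1
After op 3 (type): buf='ok' undo_depth=1 redo_depth=0
After op 4 (undo): buf='(empty)' undo_depth=0 redo_depth=1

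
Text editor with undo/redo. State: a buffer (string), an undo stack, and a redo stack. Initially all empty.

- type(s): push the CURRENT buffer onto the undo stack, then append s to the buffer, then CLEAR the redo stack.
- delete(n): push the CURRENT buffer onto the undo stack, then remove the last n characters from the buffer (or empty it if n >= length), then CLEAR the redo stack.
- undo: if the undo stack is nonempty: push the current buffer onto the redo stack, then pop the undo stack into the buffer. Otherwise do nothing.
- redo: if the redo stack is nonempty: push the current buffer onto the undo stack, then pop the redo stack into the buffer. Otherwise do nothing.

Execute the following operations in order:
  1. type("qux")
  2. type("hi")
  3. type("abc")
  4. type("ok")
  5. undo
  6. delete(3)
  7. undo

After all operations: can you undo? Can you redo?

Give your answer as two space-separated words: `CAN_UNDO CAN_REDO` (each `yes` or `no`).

Answer: yes yes

Derivation:
After op 1 (type): buf='qux' undo_depth=1 redo_depth=0
After op 2 (type): buf='quxhi' undo_depth=2 redo_depth=0
After op 3 (type): buf='quxhiabc' undo_depth=3 redo_depth=0
After op 4 (type): buf='quxhiabcok' undo_depth=4 redo_depth=0
After op 5 (undo): buf='quxhiabc' undo_depth=3 redo_depth=1
After op 6 (delete): buf='quxhi' undo_depth=4 redo_depth=0
After op 7 (undo): buf='quxhiabc' undo_depth=3 redo_depth=1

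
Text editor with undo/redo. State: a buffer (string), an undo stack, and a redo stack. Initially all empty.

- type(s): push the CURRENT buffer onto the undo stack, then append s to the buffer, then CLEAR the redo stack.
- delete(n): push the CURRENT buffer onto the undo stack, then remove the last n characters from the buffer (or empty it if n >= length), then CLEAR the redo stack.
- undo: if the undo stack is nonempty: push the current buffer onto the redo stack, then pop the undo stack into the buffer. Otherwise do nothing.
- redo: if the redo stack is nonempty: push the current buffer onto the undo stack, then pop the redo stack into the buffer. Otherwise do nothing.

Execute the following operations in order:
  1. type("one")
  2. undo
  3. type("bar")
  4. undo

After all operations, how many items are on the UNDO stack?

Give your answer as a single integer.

Answer: 0

Derivation:
After op 1 (type): buf='one' undo_depth=1 redo_depth=0
After op 2 (undo): buf='(empty)' undo_depth=0 redo_depth=1
After op 3 (type): buf='bar' undo_depth=1 redo_depth=0
After op 4 (undo): buf='(empty)' undo_depth=0 redo_depth=1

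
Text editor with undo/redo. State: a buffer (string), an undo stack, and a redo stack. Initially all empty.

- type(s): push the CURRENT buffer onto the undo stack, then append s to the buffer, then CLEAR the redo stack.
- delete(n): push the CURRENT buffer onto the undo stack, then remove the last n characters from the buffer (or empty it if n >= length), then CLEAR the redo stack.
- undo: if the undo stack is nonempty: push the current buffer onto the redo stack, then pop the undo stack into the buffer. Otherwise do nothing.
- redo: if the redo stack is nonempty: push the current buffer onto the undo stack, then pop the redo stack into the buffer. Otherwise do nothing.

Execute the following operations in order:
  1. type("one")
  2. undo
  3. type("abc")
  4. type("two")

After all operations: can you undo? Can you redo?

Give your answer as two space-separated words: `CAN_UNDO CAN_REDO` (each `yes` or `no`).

After op 1 (type): buf='one' undo_depth=1 redo_depth=0
After op 2 (undo): buf='(empty)' undo_depth=0 redo_depth=1
After op 3 (type): buf='abc' undo_depth=1 redo_depth=0
After op 4 (type): buf='abctwo' undo_depth=2 redo_depth=0

Answer: yes no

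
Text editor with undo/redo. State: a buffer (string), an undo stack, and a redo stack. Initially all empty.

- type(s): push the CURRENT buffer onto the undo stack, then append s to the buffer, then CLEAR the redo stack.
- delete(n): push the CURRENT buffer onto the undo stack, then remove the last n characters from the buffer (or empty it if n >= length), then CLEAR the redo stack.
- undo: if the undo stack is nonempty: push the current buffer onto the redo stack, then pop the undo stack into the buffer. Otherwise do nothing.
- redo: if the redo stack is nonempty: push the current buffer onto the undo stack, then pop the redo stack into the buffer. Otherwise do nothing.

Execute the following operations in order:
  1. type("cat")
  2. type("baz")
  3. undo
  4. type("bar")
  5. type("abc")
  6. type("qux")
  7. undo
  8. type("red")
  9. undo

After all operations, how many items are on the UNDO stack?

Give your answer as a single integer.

After op 1 (type): buf='cat' undo_depth=1 redo_depth=0
After op 2 (type): buf='catbaz' undo_depth=2 redo_depth=0
After op 3 (undo): buf='cat' undo_depth=1 redo_depth=1
After op 4 (type): buf='catbar' undo_depth=2 redo_depth=0
After op 5 (type): buf='catbarabc' undo_depth=3 redo_depth=0
After op 6 (type): buf='catbarabcqux' undo_depth=4 redo_depth=0
After op 7 (undo): buf='catbarabc' undo_depth=3 redo_depth=1
After op 8 (type): buf='catbarabcred' undo_depth=4 redo_depth=0
After op 9 (undo): buf='catbarabc' undo_depth=3 redo_depth=1

Answer: 3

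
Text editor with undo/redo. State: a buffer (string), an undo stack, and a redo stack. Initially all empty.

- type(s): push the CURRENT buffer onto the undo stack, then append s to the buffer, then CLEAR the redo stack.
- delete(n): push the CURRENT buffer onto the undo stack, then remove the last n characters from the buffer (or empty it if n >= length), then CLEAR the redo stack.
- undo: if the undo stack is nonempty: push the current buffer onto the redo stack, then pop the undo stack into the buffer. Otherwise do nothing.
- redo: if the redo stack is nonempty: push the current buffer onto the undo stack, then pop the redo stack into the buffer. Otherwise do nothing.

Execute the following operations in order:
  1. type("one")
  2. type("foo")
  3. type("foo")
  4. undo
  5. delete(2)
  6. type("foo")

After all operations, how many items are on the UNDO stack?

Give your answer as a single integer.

After op 1 (type): buf='one' undo_depth=1 redo_depth=0
After op 2 (type): buf='onefoo' undo_depth=2 redo_depth=0
After op 3 (type): buf='onefoofoo' undo_depth=3 redo_depth=0
After op 4 (undo): buf='onefoo' undo_depth=2 redo_depth=1
After op 5 (delete): buf='onef' undo_depth=3 redo_depth=0
After op 6 (type): buf='oneffoo' undo_depth=4 redo_depth=0

Answer: 4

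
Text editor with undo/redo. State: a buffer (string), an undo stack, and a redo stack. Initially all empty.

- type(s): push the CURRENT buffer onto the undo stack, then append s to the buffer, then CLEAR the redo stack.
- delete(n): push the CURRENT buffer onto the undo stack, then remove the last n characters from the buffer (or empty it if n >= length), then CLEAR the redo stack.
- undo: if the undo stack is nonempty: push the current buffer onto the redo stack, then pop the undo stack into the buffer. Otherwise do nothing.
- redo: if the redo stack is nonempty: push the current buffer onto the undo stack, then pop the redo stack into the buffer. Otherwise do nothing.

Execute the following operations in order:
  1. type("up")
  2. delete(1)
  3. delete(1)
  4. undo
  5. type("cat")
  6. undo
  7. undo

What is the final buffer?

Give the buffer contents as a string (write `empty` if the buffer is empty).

Answer: up

Derivation:
After op 1 (type): buf='up' undo_depth=1 redo_depth=0
After op 2 (delete): buf='u' undo_depth=2 redo_depth=0
After op 3 (delete): buf='(empty)' undo_depth=3 redo_depth=0
After op 4 (undo): buf='u' undo_depth=2 redo_depth=1
After op 5 (type): buf='ucat' undo_depth=3 redo_depth=0
After op 6 (undo): buf='u' undo_depth=2 redo_depth=1
After op 7 (undo): buf='up' undo_depth=1 redo_depth=2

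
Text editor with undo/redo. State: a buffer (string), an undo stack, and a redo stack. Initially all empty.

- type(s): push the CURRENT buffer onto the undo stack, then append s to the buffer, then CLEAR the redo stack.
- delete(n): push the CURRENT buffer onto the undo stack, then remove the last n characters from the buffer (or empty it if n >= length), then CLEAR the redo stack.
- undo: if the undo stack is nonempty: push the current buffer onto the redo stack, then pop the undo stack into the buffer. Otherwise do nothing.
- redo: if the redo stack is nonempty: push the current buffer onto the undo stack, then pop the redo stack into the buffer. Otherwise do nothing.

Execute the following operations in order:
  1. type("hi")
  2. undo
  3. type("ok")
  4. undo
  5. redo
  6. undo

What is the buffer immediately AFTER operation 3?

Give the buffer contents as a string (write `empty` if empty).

After op 1 (type): buf='hi' undo_depth=1 redo_depth=0
After op 2 (undo): buf='(empty)' undo_depth=0 redo_depth=1
After op 3 (type): buf='ok' undo_depth=1 redo_depth=0

Answer: ok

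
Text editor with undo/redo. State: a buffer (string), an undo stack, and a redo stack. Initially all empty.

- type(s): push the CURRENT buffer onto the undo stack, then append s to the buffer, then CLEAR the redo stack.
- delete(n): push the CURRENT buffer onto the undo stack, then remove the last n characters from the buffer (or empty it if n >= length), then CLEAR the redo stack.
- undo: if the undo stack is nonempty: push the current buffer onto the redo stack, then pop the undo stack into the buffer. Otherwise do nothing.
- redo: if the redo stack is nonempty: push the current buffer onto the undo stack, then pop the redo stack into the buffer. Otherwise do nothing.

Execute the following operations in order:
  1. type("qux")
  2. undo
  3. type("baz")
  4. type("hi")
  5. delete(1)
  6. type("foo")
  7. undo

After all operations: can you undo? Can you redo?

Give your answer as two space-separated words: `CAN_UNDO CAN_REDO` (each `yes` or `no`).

After op 1 (type): buf='qux' undo_depth=1 redo_depth=0
After op 2 (undo): buf='(empty)' undo_depth=0 redo_depth=1
After op 3 (type): buf='baz' undo_depth=1 redo_depth=0
After op 4 (type): buf='bazhi' undo_depth=2 redo_depth=0
After op 5 (delete): buf='bazh' undo_depth=3 redo_depth=0
After op 6 (type): buf='bazhfoo' undo_depth=4 redo_depth=0
After op 7 (undo): buf='bazh' undo_depth=3 redo_depth=1

Answer: yes yes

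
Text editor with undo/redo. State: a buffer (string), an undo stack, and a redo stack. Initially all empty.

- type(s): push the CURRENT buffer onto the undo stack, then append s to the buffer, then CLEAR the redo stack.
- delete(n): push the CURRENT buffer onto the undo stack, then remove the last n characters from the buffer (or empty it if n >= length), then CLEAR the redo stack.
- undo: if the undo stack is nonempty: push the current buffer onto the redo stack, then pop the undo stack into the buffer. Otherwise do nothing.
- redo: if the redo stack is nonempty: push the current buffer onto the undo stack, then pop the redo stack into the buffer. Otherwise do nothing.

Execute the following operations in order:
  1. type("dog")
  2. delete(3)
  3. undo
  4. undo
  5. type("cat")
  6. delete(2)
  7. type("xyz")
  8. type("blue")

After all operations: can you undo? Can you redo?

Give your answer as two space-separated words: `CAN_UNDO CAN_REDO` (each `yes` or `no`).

Answer: yes no

Derivation:
After op 1 (type): buf='dog' undo_depth=1 redo_depth=0
After op 2 (delete): buf='(empty)' undo_depth=2 redo_depth=0
After op 3 (undo): buf='dog' undo_depth=1 redo_depth=1
After op 4 (undo): buf='(empty)' undo_depth=0 redo_depth=2
After op 5 (type): buf='cat' undo_depth=1 redo_depth=0
After op 6 (delete): buf='c' undo_depth=2 redo_depth=0
After op 7 (type): buf='cxyz' undo_depth=3 redo_depth=0
After op 8 (type): buf='cxyzblue' undo_depth=4 redo_depth=0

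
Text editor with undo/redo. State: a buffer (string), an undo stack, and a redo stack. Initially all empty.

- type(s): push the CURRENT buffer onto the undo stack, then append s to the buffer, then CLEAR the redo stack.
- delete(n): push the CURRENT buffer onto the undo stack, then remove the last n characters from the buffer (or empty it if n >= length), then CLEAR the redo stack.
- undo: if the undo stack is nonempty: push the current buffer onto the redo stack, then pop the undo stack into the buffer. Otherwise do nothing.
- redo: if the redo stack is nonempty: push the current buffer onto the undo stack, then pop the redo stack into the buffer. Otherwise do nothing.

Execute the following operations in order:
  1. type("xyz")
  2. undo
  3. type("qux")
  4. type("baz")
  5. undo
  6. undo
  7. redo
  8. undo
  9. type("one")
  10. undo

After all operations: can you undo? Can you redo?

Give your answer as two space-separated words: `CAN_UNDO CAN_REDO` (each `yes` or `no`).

After op 1 (type): buf='xyz' undo_depth=1 redo_depth=0
After op 2 (undo): buf='(empty)' undo_depth=0 redo_depth=1
After op 3 (type): buf='qux' undo_depth=1 redo_depth=0
After op 4 (type): buf='quxbaz' undo_depth=2 redo_depth=0
After op 5 (undo): buf='qux' undo_depth=1 redo_depth=1
After op 6 (undo): buf='(empty)' undo_depth=0 redo_depth=2
After op 7 (redo): buf='qux' undo_depth=1 redo_depth=1
After op 8 (undo): buf='(empty)' undo_depth=0 redo_depth=2
After op 9 (type): buf='one' undo_depth=1 redo_depth=0
After op 10 (undo): buf='(empty)' undo_depth=0 redo_depth=1

Answer: no yes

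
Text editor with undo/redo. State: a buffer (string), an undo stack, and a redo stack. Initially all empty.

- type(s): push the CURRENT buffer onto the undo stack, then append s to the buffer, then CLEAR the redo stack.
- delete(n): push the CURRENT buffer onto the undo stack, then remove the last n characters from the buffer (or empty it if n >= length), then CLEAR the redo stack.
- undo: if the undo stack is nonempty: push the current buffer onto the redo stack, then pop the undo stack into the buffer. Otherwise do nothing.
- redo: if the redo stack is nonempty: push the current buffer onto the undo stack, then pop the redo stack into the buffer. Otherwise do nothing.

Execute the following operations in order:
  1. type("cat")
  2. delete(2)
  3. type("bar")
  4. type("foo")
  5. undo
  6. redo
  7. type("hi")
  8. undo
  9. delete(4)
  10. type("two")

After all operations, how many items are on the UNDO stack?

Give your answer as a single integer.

Answer: 6

Derivation:
After op 1 (type): buf='cat' undo_depth=1 redo_depth=0
After op 2 (delete): buf='c' undo_depth=2 redo_depth=0
After op 3 (type): buf='cbar' undo_depth=3 redo_depth=0
After op 4 (type): buf='cbarfoo' undo_depth=4 redo_depth=0
After op 5 (undo): buf='cbar' undo_depth=3 redo_depth=1
After op 6 (redo): buf='cbarfoo' undo_depth=4 redo_depth=0
After op 7 (type): buf='cbarfoohi' undo_depth=5 redo_depth=0
After op 8 (undo): buf='cbarfoo' undo_depth=4 redo_depth=1
After op 9 (delete): buf='cba' undo_depth=5 redo_depth=0
After op 10 (type): buf='cbatwo' undo_depth=6 redo_depth=0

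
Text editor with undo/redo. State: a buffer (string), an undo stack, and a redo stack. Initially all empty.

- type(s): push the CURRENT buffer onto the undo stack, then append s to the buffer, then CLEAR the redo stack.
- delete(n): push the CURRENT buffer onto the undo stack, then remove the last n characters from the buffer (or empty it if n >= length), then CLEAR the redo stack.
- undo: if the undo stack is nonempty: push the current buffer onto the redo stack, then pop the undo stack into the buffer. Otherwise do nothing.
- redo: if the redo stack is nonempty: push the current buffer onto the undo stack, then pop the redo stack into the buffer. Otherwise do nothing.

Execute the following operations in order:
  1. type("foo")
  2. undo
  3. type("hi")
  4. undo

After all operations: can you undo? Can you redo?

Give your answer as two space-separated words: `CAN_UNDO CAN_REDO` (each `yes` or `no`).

After op 1 (type): buf='foo' undo_depth=1 redo_depth=0
After op 2 (undo): buf='(empty)' undo_depth=0 redo_depth=1
After op 3 (type): buf='hi' undo_depth=1 redo_depth=0
After op 4 (undo): buf='(empty)' undo_depth=0 redo_depth=1

Answer: no yes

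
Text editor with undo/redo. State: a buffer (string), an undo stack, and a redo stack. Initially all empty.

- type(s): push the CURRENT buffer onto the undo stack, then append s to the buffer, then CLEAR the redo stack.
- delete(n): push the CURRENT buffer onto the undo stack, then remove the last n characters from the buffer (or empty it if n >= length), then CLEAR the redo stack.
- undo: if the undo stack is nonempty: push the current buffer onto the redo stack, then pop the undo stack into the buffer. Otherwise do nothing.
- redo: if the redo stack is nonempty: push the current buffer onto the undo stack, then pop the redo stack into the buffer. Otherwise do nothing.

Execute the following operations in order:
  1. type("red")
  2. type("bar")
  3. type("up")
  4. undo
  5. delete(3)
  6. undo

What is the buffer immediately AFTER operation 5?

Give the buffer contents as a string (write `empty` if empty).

Answer: red

Derivation:
After op 1 (type): buf='red' undo_depth=1 redo_depth=0
After op 2 (type): buf='redbar' undo_depth=2 redo_depth=0
After op 3 (type): buf='redbarup' undo_depth=3 redo_depth=0
After op 4 (undo): buf='redbar' undo_depth=2 redo_depth=1
After op 5 (delete): buf='red' undo_depth=3 redo_depth=0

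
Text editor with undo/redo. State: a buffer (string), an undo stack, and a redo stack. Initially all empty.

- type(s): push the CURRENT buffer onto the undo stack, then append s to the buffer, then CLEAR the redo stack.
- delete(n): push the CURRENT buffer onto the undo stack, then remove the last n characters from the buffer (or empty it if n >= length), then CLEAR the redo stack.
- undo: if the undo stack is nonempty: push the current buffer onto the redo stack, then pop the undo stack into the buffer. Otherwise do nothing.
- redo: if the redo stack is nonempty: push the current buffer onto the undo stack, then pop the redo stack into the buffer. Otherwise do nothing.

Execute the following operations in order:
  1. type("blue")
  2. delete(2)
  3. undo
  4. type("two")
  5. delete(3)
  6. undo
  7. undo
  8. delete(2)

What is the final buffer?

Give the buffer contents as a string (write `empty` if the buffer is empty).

Answer: bl

Derivation:
After op 1 (type): buf='blue' undo_depth=1 redo_depth=0
After op 2 (delete): buf='bl' undo_depth=2 redo_depth=0
After op 3 (undo): buf='blue' undo_depth=1 redo_depth=1
After op 4 (type): buf='bluetwo' undo_depth=2 redo_depth=0
After op 5 (delete): buf='blue' undo_depth=3 redo_depth=0
After op 6 (undo): buf='bluetwo' undo_depth=2 redo_depth=1
After op 7 (undo): buf='blue' undo_depth=1 redo_depth=2
After op 8 (delete): buf='bl' undo_depth=2 redo_depth=0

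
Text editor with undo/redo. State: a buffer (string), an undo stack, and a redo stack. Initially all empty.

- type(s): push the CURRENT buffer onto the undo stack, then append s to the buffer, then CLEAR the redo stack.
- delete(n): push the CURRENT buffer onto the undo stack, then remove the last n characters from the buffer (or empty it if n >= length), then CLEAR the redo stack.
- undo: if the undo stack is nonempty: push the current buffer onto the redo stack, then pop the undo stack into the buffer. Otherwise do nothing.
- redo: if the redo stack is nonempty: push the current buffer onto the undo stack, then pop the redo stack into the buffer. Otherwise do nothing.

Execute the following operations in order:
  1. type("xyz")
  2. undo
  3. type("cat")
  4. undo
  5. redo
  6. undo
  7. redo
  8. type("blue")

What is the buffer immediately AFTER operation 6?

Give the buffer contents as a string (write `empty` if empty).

After op 1 (type): buf='xyz' undo_depth=1 redo_depth=0
After op 2 (undo): buf='(empty)' undo_depth=0 redo_depth=1
After op 3 (type): buf='cat' undo_depth=1 redo_depth=0
After op 4 (undo): buf='(empty)' undo_depth=0 redo_depth=1
After op 5 (redo): buf='cat' undo_depth=1 redo_depth=0
After op 6 (undo): buf='(empty)' undo_depth=0 redo_depth=1

Answer: empty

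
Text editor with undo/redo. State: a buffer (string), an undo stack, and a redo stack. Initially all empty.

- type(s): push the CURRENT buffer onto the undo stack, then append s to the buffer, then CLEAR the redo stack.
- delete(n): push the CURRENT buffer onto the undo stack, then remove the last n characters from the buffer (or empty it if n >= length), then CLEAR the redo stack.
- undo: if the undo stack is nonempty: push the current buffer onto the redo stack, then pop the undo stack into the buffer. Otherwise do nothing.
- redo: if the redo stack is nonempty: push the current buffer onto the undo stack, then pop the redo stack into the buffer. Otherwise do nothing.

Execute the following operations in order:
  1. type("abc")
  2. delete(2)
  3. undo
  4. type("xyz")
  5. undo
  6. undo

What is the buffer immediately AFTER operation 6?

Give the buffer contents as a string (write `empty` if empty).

After op 1 (type): buf='abc' undo_depth=1 redo_depth=0
After op 2 (delete): buf='a' undo_depth=2 redo_depth=0
After op 3 (undo): buf='abc' undo_depth=1 redo_depth=1
After op 4 (type): buf='abcxyz' undo_depth=2 redo_depth=0
After op 5 (undo): buf='abc' undo_depth=1 redo_depth=1
After op 6 (undo): buf='(empty)' undo_depth=0 redo_depth=2

Answer: empty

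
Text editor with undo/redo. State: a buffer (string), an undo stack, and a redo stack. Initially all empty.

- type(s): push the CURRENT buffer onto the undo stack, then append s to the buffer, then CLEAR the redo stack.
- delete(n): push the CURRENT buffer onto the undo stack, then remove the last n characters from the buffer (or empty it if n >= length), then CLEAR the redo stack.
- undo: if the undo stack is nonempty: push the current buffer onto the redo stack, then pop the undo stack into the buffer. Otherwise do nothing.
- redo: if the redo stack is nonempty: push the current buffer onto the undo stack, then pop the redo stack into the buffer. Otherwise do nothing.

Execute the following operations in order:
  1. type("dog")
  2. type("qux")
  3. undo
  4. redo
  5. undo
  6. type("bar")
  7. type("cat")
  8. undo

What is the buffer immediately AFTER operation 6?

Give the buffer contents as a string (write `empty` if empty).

After op 1 (type): buf='dog' undo_depth=1 redo_depth=0
After op 2 (type): buf='dogqux' undo_depth=2 redo_depth=0
After op 3 (undo): buf='dog' undo_depth=1 redo_depth=1
After op 4 (redo): buf='dogqux' undo_depth=2 redo_depth=0
After op 5 (undo): buf='dog' undo_depth=1 redo_depth=1
After op 6 (type): buf='dogbar' undo_depth=2 redo_depth=0

Answer: dogbar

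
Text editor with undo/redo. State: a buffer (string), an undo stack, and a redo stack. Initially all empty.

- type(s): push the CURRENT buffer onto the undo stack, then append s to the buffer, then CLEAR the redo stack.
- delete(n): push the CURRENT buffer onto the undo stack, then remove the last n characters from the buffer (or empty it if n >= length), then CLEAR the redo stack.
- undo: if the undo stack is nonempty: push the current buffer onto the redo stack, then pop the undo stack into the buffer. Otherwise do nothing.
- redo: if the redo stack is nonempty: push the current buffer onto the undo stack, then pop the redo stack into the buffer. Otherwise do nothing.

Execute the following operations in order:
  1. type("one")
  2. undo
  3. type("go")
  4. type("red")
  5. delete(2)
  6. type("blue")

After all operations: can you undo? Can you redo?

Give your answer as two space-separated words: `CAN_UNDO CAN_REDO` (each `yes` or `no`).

Answer: yes no

Derivation:
After op 1 (type): buf='one' undo_depth=1 redo_depth=0
After op 2 (undo): buf='(empty)' undo_depth=0 redo_depth=1
After op 3 (type): buf='go' undo_depth=1 redo_depth=0
After op 4 (type): buf='gored' undo_depth=2 redo_depth=0
After op 5 (delete): buf='gor' undo_depth=3 redo_depth=0
After op 6 (type): buf='gorblue' undo_depth=4 redo_depth=0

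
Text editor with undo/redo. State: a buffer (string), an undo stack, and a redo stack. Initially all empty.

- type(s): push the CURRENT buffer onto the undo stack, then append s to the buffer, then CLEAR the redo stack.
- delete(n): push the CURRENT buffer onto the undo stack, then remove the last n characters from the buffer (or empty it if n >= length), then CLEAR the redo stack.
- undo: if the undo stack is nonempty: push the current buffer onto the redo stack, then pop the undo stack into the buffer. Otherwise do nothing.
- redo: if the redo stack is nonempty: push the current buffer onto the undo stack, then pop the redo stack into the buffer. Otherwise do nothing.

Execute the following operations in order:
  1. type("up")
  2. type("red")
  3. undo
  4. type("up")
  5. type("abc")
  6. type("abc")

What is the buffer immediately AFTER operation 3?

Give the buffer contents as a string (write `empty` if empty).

After op 1 (type): buf='up' undo_depth=1 redo_depth=0
After op 2 (type): buf='upred' undo_depth=2 redo_depth=0
After op 3 (undo): buf='up' undo_depth=1 redo_depth=1

Answer: up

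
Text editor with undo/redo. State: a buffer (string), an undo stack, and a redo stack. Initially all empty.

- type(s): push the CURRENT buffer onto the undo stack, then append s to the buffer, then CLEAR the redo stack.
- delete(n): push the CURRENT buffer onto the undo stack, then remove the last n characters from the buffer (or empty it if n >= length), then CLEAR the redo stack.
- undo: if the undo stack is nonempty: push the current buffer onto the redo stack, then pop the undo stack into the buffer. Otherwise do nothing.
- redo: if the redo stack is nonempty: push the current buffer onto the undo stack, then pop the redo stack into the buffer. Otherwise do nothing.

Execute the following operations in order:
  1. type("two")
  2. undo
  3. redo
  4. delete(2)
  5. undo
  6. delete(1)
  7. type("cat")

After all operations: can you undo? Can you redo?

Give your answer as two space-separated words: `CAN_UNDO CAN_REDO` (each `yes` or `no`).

After op 1 (type): buf='two' undo_depth=1 redo_depth=0
After op 2 (undo): buf='(empty)' undo_depth=0 redo_depth=1
After op 3 (redo): buf='two' undo_depth=1 redo_depth=0
After op 4 (delete): buf='t' undo_depth=2 redo_depth=0
After op 5 (undo): buf='two' undo_depth=1 redo_depth=1
After op 6 (delete): buf='tw' undo_depth=2 redo_depth=0
After op 7 (type): buf='twcat' undo_depth=3 redo_depth=0

Answer: yes no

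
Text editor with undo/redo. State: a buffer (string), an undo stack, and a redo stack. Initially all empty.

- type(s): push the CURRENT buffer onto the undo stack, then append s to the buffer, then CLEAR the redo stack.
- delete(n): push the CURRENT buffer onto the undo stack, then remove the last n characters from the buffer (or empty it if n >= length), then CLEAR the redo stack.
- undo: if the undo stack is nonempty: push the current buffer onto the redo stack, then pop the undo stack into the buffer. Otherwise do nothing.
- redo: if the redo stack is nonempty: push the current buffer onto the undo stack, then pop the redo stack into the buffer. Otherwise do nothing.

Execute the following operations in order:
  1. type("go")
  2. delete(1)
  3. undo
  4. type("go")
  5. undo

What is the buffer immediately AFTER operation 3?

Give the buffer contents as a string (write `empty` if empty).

Answer: go

Derivation:
After op 1 (type): buf='go' undo_depth=1 redo_depth=0
After op 2 (delete): buf='g' undo_depth=2 redo_depth=0
After op 3 (undo): buf='go' undo_depth=1 redo_depth=1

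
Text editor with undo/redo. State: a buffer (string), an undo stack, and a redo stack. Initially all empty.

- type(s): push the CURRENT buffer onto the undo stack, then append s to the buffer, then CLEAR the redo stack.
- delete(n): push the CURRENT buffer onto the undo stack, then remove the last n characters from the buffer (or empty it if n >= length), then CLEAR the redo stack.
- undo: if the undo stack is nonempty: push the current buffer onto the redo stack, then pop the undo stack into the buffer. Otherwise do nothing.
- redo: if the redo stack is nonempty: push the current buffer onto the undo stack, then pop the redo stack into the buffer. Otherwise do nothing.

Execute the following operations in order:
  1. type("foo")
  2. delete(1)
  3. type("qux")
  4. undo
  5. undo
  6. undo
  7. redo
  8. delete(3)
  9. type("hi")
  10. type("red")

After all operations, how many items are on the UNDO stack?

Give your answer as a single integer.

Answer: 4

Derivation:
After op 1 (type): buf='foo' undo_depth=1 redo_depth=0
After op 2 (delete): buf='fo' undo_depth=2 redo_depth=0
After op 3 (type): buf='foqux' undo_depth=3 redo_depth=0
After op 4 (undo): buf='fo' undo_depth=2 redo_depth=1
After op 5 (undo): buf='foo' undo_depth=1 redo_depth=2
After op 6 (undo): buf='(empty)' undo_depth=0 redo_depth=3
After op 7 (redo): buf='foo' undo_depth=1 redo_depth=2
After op 8 (delete): buf='(empty)' undo_depth=2 redo_depth=0
After op 9 (type): buf='hi' undo_depth=3 redo_depth=0
After op 10 (type): buf='hired' undo_depth=4 redo_depth=0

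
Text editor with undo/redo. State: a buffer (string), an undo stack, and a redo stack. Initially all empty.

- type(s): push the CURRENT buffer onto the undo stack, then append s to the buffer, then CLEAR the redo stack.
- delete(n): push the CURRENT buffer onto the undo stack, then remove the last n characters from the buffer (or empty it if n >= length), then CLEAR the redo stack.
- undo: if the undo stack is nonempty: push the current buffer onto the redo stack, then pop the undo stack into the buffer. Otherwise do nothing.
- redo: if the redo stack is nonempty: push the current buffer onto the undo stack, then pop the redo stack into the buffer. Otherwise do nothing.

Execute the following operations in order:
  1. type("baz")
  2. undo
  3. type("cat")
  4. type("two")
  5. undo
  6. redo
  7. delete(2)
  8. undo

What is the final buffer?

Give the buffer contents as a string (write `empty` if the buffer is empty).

Answer: cattwo

Derivation:
After op 1 (type): buf='baz' undo_depth=1 redo_depth=0
After op 2 (undo): buf='(empty)' undo_depth=0 redo_depth=1
After op 3 (type): buf='cat' undo_depth=1 redo_depth=0
After op 4 (type): buf='cattwo' undo_depth=2 redo_depth=0
After op 5 (undo): buf='cat' undo_depth=1 redo_depth=1
After op 6 (redo): buf='cattwo' undo_depth=2 redo_depth=0
After op 7 (delete): buf='catt' undo_depth=3 redo_depth=0
After op 8 (undo): buf='cattwo' undo_depth=2 redo_depth=1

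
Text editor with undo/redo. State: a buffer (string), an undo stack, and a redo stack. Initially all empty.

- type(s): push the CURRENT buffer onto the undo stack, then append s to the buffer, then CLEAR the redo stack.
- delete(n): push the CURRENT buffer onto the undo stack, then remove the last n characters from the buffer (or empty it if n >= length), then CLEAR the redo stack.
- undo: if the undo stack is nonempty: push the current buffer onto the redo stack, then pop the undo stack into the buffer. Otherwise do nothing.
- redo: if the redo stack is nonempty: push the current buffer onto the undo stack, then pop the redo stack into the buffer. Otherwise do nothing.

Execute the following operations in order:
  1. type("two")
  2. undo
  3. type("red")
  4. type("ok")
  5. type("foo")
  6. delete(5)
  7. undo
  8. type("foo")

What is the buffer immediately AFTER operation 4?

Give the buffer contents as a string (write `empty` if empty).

After op 1 (type): buf='two' undo_depth=1 redo_depth=0
After op 2 (undo): buf='(empty)' undo_depth=0 redo_depth=1
After op 3 (type): buf='red' undo_depth=1 redo_depth=0
After op 4 (type): buf='redok' undo_depth=2 redo_depth=0

Answer: redok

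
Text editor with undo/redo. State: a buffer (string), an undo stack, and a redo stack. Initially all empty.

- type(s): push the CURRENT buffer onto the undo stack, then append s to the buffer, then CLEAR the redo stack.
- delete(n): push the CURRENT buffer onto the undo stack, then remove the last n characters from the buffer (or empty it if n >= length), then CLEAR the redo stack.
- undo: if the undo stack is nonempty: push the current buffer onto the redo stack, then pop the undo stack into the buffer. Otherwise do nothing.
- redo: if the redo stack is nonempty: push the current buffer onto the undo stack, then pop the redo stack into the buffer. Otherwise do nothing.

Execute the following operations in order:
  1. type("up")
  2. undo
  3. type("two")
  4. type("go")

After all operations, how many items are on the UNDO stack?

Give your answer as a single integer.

After op 1 (type): buf='up' undo_depth=1 redo_depth=0
After op 2 (undo): buf='(empty)' undo_depth=0 redo_depth=1
After op 3 (type): buf='two' undo_depth=1 redo_depth=0
After op 4 (type): buf='twogo' undo_depth=2 redo_depth=0

Answer: 2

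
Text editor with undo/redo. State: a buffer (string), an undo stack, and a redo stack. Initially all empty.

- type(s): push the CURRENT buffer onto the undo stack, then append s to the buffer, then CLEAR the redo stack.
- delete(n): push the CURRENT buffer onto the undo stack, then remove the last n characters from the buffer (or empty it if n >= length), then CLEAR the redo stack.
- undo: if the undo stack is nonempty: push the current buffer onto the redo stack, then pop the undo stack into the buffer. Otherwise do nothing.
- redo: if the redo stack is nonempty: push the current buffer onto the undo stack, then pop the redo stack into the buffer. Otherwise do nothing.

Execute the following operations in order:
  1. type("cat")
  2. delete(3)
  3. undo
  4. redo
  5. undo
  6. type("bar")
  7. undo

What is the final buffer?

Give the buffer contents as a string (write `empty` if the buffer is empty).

After op 1 (type): buf='cat' undo_depth=1 redo_depth=0
After op 2 (delete): buf='(empty)' undo_depth=2 redo_depth=0
After op 3 (undo): buf='cat' undo_depth=1 redo_depth=1
After op 4 (redo): buf='(empty)' undo_depth=2 redo_depth=0
After op 5 (undo): buf='cat' undo_depth=1 redo_depth=1
After op 6 (type): buf='catbar' undo_depth=2 redo_depth=0
After op 7 (undo): buf='cat' undo_depth=1 redo_depth=1

Answer: cat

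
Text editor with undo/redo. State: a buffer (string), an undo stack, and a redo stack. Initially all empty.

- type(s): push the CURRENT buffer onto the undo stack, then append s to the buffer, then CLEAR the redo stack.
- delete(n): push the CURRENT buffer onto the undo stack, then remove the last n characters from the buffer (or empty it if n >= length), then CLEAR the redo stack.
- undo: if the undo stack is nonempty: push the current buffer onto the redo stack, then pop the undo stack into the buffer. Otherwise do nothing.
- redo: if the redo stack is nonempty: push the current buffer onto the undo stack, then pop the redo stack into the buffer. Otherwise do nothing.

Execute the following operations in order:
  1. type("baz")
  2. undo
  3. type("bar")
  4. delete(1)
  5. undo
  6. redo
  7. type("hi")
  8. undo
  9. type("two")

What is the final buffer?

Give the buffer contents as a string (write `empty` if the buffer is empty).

After op 1 (type): buf='baz' undo_depth=1 redo_depth=0
After op 2 (undo): buf='(empty)' undo_depth=0 redo_depth=1
After op 3 (type): buf='bar' undo_depth=1 redo_depth=0
After op 4 (delete): buf='ba' undo_depth=2 redo_depth=0
After op 5 (undo): buf='bar' undo_depth=1 redo_depth=1
After op 6 (redo): buf='ba' undo_depth=2 redo_depth=0
After op 7 (type): buf='bahi' undo_depth=3 redo_depth=0
After op 8 (undo): buf='ba' undo_depth=2 redo_depth=1
After op 9 (type): buf='batwo' undo_depth=3 redo_depth=0

Answer: batwo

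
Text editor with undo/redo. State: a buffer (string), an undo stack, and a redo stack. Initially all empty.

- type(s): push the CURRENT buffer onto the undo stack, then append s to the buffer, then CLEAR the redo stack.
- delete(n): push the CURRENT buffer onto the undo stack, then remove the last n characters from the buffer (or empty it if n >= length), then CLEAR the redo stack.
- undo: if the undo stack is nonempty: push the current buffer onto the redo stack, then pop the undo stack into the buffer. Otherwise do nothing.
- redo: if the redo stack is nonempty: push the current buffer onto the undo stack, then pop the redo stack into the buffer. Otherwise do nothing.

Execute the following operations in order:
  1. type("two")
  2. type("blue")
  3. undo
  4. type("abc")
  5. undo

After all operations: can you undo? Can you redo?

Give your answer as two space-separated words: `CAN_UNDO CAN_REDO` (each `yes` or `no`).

After op 1 (type): buf='two' undo_depth=1 redo_depth=0
After op 2 (type): buf='twoblue' undo_depth=2 redo_depth=0
After op 3 (undo): buf='two' undo_depth=1 redo_depth=1
After op 4 (type): buf='twoabc' undo_depth=2 redo_depth=0
After op 5 (undo): buf='two' undo_depth=1 redo_depth=1

Answer: yes yes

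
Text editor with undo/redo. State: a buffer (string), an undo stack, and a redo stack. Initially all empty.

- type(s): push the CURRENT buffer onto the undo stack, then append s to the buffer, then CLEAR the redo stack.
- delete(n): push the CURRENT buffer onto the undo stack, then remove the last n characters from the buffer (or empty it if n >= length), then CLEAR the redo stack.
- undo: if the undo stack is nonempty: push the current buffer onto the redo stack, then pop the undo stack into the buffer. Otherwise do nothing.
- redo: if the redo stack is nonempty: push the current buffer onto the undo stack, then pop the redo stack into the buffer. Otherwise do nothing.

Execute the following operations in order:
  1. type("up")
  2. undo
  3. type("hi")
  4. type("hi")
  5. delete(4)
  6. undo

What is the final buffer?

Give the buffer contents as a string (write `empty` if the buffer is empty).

Answer: hihi

Derivation:
After op 1 (type): buf='up' undo_depth=1 redo_depth=0
After op 2 (undo): buf='(empty)' undo_depth=0 redo_depth=1
After op 3 (type): buf='hi' undo_depth=1 redo_depth=0
After op 4 (type): buf='hihi' undo_depth=2 redo_depth=0
After op 5 (delete): buf='(empty)' undo_depth=3 redo_depth=0
After op 6 (undo): buf='hihi' undo_depth=2 redo_depth=1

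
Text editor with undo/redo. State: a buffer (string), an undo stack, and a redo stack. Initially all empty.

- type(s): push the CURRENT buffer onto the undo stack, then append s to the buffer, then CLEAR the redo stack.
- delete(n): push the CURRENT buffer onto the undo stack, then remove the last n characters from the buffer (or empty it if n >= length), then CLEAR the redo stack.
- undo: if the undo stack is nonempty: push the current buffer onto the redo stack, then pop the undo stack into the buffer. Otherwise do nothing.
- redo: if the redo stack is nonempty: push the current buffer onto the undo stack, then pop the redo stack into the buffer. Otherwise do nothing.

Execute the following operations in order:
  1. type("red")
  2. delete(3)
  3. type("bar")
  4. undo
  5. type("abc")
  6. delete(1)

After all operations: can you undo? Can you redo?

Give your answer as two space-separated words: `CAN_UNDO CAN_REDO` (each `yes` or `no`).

Answer: yes no

Derivation:
After op 1 (type): buf='red' undo_depth=1 redo_depth=0
After op 2 (delete): buf='(empty)' undo_depth=2 redo_depth=0
After op 3 (type): buf='bar' undo_depth=3 redo_depth=0
After op 4 (undo): buf='(empty)' undo_depth=2 redo_depth=1
After op 5 (type): buf='abc' undo_depth=3 redo_depth=0
After op 6 (delete): buf='ab' undo_depth=4 redo_depth=0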